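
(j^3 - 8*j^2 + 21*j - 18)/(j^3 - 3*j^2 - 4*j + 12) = (j - 3)/(j + 2)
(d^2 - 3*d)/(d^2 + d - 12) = d/(d + 4)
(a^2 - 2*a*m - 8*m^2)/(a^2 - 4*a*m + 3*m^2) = (a^2 - 2*a*m - 8*m^2)/(a^2 - 4*a*m + 3*m^2)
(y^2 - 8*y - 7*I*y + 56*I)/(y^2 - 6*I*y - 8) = (-y^2 + 8*y + 7*I*y - 56*I)/(-y^2 + 6*I*y + 8)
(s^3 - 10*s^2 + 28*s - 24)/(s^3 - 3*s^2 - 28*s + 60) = (s - 2)/(s + 5)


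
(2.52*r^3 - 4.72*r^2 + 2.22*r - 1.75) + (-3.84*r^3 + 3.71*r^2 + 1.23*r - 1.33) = -1.32*r^3 - 1.01*r^2 + 3.45*r - 3.08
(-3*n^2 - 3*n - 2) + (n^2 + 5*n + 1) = -2*n^2 + 2*n - 1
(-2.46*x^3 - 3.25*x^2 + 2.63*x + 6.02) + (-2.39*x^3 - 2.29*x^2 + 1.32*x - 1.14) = -4.85*x^3 - 5.54*x^2 + 3.95*x + 4.88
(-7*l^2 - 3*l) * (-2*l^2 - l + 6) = 14*l^4 + 13*l^3 - 39*l^2 - 18*l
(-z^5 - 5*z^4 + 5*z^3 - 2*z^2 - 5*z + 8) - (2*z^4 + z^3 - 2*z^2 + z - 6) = -z^5 - 7*z^4 + 4*z^3 - 6*z + 14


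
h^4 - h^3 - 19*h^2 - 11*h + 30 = (h - 5)*(h - 1)*(h + 2)*(h + 3)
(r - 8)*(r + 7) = r^2 - r - 56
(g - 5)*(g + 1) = g^2 - 4*g - 5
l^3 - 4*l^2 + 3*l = l*(l - 3)*(l - 1)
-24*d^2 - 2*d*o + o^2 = (-6*d + o)*(4*d + o)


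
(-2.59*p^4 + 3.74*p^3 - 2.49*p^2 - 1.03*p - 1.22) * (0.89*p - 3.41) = -2.3051*p^5 + 12.1605*p^4 - 14.9695*p^3 + 7.5742*p^2 + 2.4265*p + 4.1602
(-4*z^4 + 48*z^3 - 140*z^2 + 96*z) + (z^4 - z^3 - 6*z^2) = -3*z^4 + 47*z^3 - 146*z^2 + 96*z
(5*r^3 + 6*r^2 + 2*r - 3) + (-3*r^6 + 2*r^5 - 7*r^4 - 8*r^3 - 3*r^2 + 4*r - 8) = -3*r^6 + 2*r^5 - 7*r^4 - 3*r^3 + 3*r^2 + 6*r - 11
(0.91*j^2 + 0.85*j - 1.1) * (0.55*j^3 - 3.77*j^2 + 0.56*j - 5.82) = 0.5005*j^5 - 2.9632*j^4 - 3.2999*j^3 - 0.6732*j^2 - 5.563*j + 6.402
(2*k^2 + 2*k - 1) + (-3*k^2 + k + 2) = -k^2 + 3*k + 1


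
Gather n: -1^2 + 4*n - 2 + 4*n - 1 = 8*n - 4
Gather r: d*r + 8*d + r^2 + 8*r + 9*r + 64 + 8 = 8*d + r^2 + r*(d + 17) + 72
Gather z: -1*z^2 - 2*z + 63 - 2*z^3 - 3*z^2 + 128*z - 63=-2*z^3 - 4*z^2 + 126*z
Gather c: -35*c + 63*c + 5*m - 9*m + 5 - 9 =28*c - 4*m - 4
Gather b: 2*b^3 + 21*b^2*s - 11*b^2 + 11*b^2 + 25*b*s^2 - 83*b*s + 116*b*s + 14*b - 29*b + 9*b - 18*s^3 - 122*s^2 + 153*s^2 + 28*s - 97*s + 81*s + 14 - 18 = 2*b^3 + 21*b^2*s + b*(25*s^2 + 33*s - 6) - 18*s^3 + 31*s^2 + 12*s - 4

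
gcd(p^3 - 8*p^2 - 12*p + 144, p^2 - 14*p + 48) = p - 6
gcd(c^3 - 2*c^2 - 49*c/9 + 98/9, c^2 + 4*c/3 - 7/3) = c + 7/3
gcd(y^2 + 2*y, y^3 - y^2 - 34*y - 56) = y + 2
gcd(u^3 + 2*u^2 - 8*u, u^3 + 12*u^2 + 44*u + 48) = u + 4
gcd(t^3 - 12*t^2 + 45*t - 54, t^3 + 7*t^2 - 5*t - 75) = t - 3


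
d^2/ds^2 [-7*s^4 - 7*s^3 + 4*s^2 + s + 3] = -84*s^2 - 42*s + 8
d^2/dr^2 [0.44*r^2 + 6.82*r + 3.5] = 0.880000000000000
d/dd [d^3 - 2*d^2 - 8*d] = 3*d^2 - 4*d - 8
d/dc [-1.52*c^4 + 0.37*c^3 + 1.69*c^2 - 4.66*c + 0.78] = -6.08*c^3 + 1.11*c^2 + 3.38*c - 4.66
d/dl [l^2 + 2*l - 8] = 2*l + 2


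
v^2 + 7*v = v*(v + 7)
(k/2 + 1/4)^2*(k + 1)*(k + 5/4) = k^4/4 + 13*k^3/16 + 15*k^2/16 + 29*k/64 + 5/64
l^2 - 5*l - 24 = (l - 8)*(l + 3)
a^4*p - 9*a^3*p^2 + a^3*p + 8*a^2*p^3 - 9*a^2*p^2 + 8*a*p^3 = a*(a - 8*p)*(a - p)*(a*p + p)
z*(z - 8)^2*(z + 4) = z^4 - 12*z^3 + 256*z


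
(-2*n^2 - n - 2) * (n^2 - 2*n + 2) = -2*n^4 + 3*n^3 - 4*n^2 + 2*n - 4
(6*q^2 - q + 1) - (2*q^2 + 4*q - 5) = 4*q^2 - 5*q + 6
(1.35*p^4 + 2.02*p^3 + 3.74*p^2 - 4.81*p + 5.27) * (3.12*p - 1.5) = 4.212*p^5 + 4.2774*p^4 + 8.6388*p^3 - 20.6172*p^2 + 23.6574*p - 7.905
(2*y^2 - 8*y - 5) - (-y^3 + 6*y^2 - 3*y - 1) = y^3 - 4*y^2 - 5*y - 4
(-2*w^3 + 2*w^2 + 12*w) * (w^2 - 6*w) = -2*w^5 + 14*w^4 - 72*w^2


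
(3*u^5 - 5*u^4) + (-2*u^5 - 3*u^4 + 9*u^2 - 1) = u^5 - 8*u^4 + 9*u^2 - 1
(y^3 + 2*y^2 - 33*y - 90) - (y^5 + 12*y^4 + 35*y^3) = -y^5 - 12*y^4 - 34*y^3 + 2*y^2 - 33*y - 90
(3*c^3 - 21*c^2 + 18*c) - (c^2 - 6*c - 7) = 3*c^3 - 22*c^2 + 24*c + 7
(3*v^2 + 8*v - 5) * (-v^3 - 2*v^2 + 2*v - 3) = -3*v^5 - 14*v^4 - 5*v^3 + 17*v^2 - 34*v + 15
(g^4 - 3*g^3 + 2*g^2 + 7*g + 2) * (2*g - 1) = 2*g^5 - 7*g^4 + 7*g^3 + 12*g^2 - 3*g - 2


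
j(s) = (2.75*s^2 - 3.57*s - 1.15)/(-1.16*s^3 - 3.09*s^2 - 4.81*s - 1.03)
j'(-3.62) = 0.64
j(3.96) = -0.20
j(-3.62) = 1.55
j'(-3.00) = 0.92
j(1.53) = 0.01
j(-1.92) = 3.15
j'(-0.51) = -2.30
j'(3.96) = -0.01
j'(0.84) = -0.57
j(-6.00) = 0.71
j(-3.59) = 1.57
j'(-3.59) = 0.66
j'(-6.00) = 0.18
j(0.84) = 0.28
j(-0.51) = 1.79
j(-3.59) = 1.57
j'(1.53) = -0.25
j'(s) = (5.5*s - 3.57)/(-1.16*s^3 - 3.09*s^2 - 4.81*s - 1.03) + (2.75*s^2 - 3.57*s - 1.15)*(3.48*s^2 + 6.18*s + 4.81)/(-1.16*s^3 - 3.09*s^2 - 4.81*s - 1.03)^2 = (3.19*s^4 - 8.2824*s^3 - 28.2608*s^2 - 12.772*s - 1.8544)/(1.3456*s^6 + 7.1688*s^5 + 20.7073*s^4 + 32.1154*s^3 + 29.5015*s^2 + 9.9086*s + 1.0609)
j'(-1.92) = 0.81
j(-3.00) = 2.03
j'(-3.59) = 0.66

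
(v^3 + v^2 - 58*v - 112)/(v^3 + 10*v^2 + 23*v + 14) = (v - 8)/(v + 1)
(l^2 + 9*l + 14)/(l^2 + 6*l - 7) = (l + 2)/(l - 1)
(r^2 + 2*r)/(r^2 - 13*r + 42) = r*(r + 2)/(r^2 - 13*r + 42)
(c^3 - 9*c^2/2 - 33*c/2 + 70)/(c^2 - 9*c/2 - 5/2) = (2*c^2 + c - 28)/(2*c + 1)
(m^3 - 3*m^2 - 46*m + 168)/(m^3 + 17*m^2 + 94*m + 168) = (m^2 - 10*m + 24)/(m^2 + 10*m + 24)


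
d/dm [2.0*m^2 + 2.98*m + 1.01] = 4.0*m + 2.98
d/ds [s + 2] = 1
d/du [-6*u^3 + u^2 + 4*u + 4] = -18*u^2 + 2*u + 4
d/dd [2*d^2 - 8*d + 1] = 4*d - 8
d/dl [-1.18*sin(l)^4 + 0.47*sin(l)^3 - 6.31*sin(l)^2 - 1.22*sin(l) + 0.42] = (-4.72*sin(l)^3 + 1.41*sin(l)^2 - 12.62*sin(l) - 1.22)*cos(l)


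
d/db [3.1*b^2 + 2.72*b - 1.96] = 6.2*b + 2.72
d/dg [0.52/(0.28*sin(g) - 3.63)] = -0.1456*cos(g)/(0.28*sin(g) - 3.63)^2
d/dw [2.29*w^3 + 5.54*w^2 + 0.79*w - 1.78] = 6.87*w^2 + 11.08*w + 0.79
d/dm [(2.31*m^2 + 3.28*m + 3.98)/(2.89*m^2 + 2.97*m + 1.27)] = (-2.6185*m^2 - 17.137*m - 7.655)/(8.3521*m^4 + 17.1666*m^3 + 16.1615*m^2 + 7.5438*m + 1.6129)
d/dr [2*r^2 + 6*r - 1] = 4*r + 6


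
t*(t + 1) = t^2 + t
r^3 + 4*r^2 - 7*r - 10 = (r - 2)*(r + 1)*(r + 5)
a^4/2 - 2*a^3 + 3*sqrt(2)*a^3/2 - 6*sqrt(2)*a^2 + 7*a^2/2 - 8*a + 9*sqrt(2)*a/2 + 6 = (a/2 + sqrt(2))*(a - 3)*(a - 1)*(a + sqrt(2))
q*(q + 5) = q^2 + 5*q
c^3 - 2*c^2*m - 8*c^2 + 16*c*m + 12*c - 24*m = (c - 6)*(c - 2)*(c - 2*m)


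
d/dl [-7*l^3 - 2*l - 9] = -21*l^2 - 2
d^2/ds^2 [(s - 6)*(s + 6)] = 2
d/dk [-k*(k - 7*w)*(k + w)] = -3*k^2 + 12*k*w + 7*w^2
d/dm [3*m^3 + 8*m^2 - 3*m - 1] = 9*m^2 + 16*m - 3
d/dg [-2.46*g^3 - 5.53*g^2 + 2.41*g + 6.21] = -7.38*g^2 - 11.06*g + 2.41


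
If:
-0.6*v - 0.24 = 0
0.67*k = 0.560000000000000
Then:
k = 0.84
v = -0.40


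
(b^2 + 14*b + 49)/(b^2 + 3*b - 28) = (b + 7)/(b - 4)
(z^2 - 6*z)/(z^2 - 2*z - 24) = z/(z + 4)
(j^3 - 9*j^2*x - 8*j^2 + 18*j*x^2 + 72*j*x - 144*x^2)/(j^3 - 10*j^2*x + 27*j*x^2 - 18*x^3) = (8 - j)/(-j + x)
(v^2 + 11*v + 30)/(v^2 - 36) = (v + 5)/(v - 6)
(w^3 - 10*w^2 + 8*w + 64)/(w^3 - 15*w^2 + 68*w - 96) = (w + 2)/(w - 3)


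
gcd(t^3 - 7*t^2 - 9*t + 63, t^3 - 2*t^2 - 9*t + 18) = t^2 - 9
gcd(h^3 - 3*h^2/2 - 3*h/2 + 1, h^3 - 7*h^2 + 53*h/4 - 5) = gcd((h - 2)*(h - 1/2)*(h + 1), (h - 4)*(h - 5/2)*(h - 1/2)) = h - 1/2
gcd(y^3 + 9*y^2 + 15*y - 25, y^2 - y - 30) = y + 5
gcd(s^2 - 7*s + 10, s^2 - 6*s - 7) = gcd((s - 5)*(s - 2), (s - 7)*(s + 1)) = 1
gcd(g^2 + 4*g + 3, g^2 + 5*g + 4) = g + 1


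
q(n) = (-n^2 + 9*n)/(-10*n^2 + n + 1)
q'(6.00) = 0.03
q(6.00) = -0.05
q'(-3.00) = 0.10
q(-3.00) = 0.39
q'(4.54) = 0.05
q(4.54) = -0.10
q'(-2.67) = 0.12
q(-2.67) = 0.43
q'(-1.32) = 0.53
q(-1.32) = 0.77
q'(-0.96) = 1.10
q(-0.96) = 1.04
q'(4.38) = 0.05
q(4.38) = -0.11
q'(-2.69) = 0.12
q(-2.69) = 0.42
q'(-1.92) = 0.24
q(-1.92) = 0.55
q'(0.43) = 140.10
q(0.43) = -8.79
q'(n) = (9 - 2*n)/(-10*n^2 + n + 1) + (20*n - 1)*(-n^2 + 9*n)/(-10*n^2 + n + 1)^2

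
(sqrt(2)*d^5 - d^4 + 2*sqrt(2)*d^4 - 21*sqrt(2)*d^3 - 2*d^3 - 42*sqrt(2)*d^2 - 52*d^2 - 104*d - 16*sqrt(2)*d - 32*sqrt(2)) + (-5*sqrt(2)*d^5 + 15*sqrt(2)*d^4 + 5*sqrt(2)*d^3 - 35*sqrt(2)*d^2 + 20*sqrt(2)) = -4*sqrt(2)*d^5 - d^4 + 17*sqrt(2)*d^4 - 16*sqrt(2)*d^3 - 2*d^3 - 77*sqrt(2)*d^2 - 52*d^2 - 104*d - 16*sqrt(2)*d - 12*sqrt(2)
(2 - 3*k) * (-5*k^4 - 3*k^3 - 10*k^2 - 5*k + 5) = 15*k^5 - k^4 + 24*k^3 - 5*k^2 - 25*k + 10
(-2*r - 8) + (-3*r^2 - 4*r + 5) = -3*r^2 - 6*r - 3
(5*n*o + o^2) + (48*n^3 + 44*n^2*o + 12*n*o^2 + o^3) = 48*n^3 + 44*n^2*o + 12*n*o^2 + 5*n*o + o^3 + o^2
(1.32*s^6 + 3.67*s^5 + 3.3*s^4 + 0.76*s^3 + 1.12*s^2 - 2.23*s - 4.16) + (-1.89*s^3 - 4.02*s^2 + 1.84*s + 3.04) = 1.32*s^6 + 3.67*s^5 + 3.3*s^4 - 1.13*s^3 - 2.9*s^2 - 0.39*s - 1.12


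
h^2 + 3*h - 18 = (h - 3)*(h + 6)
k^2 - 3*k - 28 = (k - 7)*(k + 4)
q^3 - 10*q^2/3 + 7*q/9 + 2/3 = (q - 3)*(q - 2/3)*(q + 1/3)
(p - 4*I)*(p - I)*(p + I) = p^3 - 4*I*p^2 + p - 4*I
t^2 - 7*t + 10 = (t - 5)*(t - 2)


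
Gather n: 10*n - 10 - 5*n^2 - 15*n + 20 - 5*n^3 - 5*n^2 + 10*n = -5*n^3 - 10*n^2 + 5*n + 10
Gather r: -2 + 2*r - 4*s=2*r - 4*s - 2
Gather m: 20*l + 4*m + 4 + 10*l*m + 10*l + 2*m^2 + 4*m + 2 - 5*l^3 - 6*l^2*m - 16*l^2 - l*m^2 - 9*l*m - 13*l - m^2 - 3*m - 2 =-5*l^3 - 16*l^2 + 17*l + m^2*(1 - l) + m*(-6*l^2 + l + 5) + 4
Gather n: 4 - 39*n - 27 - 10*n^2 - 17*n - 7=-10*n^2 - 56*n - 30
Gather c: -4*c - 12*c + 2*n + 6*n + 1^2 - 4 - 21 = -16*c + 8*n - 24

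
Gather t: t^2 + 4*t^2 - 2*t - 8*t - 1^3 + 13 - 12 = 5*t^2 - 10*t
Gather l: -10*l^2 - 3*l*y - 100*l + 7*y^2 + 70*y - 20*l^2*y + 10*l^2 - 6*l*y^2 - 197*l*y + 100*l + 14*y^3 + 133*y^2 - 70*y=-20*l^2*y + l*(-6*y^2 - 200*y) + 14*y^3 + 140*y^2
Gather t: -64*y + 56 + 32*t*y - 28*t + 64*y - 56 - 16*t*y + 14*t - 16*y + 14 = t*(16*y - 14) - 16*y + 14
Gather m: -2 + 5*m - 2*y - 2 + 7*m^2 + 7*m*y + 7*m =7*m^2 + m*(7*y + 12) - 2*y - 4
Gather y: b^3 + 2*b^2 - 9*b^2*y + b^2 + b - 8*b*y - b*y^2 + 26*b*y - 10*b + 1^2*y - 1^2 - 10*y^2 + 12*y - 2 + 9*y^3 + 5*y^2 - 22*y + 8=b^3 + 3*b^2 - 9*b + 9*y^3 + y^2*(-b - 5) + y*(-9*b^2 + 18*b - 9) + 5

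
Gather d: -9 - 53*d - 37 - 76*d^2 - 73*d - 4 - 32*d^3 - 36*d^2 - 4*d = -32*d^3 - 112*d^2 - 130*d - 50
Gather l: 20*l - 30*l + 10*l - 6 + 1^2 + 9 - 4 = 0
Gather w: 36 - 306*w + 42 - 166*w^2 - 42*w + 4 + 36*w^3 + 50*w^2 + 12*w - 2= 36*w^3 - 116*w^2 - 336*w + 80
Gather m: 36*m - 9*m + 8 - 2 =27*m + 6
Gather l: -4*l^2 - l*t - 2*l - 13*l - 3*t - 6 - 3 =-4*l^2 + l*(-t - 15) - 3*t - 9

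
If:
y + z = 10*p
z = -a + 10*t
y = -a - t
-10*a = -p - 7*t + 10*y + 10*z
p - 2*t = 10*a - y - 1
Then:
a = 821/9401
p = -76/9401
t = 14/1343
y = -919/9401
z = 159/9401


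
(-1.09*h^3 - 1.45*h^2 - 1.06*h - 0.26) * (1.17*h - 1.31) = -1.2753*h^4 - 0.2686*h^3 + 0.6593*h^2 + 1.0844*h + 0.3406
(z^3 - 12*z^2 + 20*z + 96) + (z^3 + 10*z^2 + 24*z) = 2*z^3 - 2*z^2 + 44*z + 96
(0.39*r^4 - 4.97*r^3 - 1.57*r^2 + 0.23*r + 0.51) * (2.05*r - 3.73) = 0.7995*r^5 - 11.6432*r^4 + 15.3196*r^3 + 6.3276*r^2 + 0.1876*r - 1.9023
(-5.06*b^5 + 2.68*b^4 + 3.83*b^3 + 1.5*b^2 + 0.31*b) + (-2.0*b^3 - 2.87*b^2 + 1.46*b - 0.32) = -5.06*b^5 + 2.68*b^4 + 1.83*b^3 - 1.37*b^2 + 1.77*b - 0.32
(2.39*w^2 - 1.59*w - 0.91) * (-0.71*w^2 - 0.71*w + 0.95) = -1.6969*w^4 - 0.568*w^3 + 4.0455*w^2 - 0.8644*w - 0.8645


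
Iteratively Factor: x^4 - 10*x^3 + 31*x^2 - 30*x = (x - 3)*(x^3 - 7*x^2 + 10*x) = (x - 3)*(x - 2)*(x^2 - 5*x) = (x - 5)*(x - 3)*(x - 2)*(x)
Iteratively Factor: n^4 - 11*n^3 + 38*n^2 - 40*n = (n - 2)*(n^3 - 9*n^2 + 20*n) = (n - 4)*(n - 2)*(n^2 - 5*n) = n*(n - 4)*(n - 2)*(n - 5)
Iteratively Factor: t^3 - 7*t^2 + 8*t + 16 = (t + 1)*(t^2 - 8*t + 16) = (t - 4)*(t + 1)*(t - 4)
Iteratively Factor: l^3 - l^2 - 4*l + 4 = (l - 1)*(l^2 - 4) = (l - 2)*(l - 1)*(l + 2)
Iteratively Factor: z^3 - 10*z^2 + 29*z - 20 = (z - 4)*(z^2 - 6*z + 5) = (z - 5)*(z - 4)*(z - 1)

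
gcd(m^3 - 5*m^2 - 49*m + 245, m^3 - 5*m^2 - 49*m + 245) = m^3 - 5*m^2 - 49*m + 245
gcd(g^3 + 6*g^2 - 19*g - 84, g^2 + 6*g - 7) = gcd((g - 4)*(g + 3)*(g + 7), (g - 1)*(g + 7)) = g + 7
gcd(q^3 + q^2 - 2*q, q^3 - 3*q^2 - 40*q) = q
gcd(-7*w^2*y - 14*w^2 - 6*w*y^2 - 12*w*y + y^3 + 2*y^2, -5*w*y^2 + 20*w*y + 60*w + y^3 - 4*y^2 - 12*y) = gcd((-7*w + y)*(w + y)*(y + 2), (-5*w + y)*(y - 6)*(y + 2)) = y + 2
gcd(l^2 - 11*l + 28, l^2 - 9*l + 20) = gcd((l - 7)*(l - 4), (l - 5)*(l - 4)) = l - 4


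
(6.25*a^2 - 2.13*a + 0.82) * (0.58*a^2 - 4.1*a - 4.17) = 3.625*a^4 - 26.8604*a^3 - 16.8539*a^2 + 5.5201*a - 3.4194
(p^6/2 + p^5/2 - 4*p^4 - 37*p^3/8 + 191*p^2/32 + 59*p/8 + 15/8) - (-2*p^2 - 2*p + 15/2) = p^6/2 + p^5/2 - 4*p^4 - 37*p^3/8 + 255*p^2/32 + 75*p/8 - 45/8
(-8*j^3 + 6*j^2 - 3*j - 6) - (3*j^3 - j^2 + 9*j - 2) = -11*j^3 + 7*j^2 - 12*j - 4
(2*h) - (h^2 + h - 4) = -h^2 + h + 4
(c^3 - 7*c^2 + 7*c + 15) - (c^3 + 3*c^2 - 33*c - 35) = -10*c^2 + 40*c + 50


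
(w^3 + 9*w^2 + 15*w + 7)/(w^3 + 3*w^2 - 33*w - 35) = (w + 1)/(w - 5)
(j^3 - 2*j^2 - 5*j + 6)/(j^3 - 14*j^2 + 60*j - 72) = (j^3 - 2*j^2 - 5*j + 6)/(j^3 - 14*j^2 + 60*j - 72)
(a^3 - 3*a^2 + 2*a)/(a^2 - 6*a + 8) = a*(a - 1)/(a - 4)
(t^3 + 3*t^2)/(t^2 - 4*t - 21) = t^2/(t - 7)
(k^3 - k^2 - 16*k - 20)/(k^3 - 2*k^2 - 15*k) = (k^2 + 4*k + 4)/(k*(k + 3))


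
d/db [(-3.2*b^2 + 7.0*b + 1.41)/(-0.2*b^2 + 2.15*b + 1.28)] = (-5.48*b^2 - 7.628*b + 5.9285)/(0.04*b^4 - 0.86*b^3 + 4.1105*b^2 + 5.504*b + 1.6384)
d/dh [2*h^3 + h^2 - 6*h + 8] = 6*h^2 + 2*h - 6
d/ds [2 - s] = -1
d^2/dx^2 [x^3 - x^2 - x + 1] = 6*x - 2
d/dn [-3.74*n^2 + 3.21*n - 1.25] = 3.21 - 7.48*n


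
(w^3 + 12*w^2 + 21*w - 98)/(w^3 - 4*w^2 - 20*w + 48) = (w^2 + 14*w + 49)/(w^2 - 2*w - 24)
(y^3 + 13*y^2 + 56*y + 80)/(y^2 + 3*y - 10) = (y^2 + 8*y + 16)/(y - 2)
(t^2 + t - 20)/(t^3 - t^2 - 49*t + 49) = (t^2 + t - 20)/(t^3 - t^2 - 49*t + 49)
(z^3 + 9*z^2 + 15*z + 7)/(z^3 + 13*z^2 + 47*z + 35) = (z + 1)/(z + 5)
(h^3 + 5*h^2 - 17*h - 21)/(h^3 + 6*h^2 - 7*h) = (h^2 - 2*h - 3)/(h*(h - 1))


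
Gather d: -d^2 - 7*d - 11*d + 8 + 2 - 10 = -d^2 - 18*d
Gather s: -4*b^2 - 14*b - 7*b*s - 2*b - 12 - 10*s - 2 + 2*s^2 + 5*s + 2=-4*b^2 - 16*b + 2*s^2 + s*(-7*b - 5) - 12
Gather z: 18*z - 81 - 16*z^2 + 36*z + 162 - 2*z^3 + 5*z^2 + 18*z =-2*z^3 - 11*z^2 + 72*z + 81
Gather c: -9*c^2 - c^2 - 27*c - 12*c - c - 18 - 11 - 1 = -10*c^2 - 40*c - 30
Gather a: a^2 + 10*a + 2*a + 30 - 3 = a^2 + 12*a + 27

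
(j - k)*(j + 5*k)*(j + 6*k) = j^3 + 10*j^2*k + 19*j*k^2 - 30*k^3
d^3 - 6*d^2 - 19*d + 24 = (d - 8)*(d - 1)*(d + 3)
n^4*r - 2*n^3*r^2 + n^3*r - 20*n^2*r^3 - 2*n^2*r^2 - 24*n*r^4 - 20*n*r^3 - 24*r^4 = (n - 6*r)*(n + 2*r)^2*(n*r + r)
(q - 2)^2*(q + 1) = q^3 - 3*q^2 + 4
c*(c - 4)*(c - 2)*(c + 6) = c^4 - 28*c^2 + 48*c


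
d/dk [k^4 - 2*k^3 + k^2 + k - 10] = 4*k^3 - 6*k^2 + 2*k + 1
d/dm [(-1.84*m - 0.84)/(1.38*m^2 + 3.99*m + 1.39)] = (2.5392*m^2 + 2.3184*m + 0.794)/(1.9044*m^4 + 11.0124*m^3 + 19.7565*m^2 + 11.0922*m + 1.9321)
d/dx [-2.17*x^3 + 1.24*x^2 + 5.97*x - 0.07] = -6.51*x^2 + 2.48*x + 5.97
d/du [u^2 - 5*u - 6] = 2*u - 5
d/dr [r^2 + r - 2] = 2*r + 1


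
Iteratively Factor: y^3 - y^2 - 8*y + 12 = (y - 2)*(y^2 + y - 6) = (y - 2)^2*(y + 3)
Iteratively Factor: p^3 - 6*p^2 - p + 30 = (p + 2)*(p^2 - 8*p + 15) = (p - 3)*(p + 2)*(p - 5)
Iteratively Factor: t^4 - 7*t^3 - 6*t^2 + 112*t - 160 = (t - 4)*(t^3 - 3*t^2 - 18*t + 40) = (t - 5)*(t - 4)*(t^2 + 2*t - 8) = (t - 5)*(t - 4)*(t - 2)*(t + 4)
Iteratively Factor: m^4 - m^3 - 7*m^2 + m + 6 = (m + 2)*(m^3 - 3*m^2 - m + 3) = (m + 1)*(m + 2)*(m^2 - 4*m + 3) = (m - 3)*(m + 1)*(m + 2)*(m - 1)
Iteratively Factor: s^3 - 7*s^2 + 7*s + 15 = (s - 5)*(s^2 - 2*s - 3) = (s - 5)*(s + 1)*(s - 3)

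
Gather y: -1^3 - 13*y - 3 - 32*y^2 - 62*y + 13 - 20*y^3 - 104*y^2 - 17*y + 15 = -20*y^3 - 136*y^2 - 92*y + 24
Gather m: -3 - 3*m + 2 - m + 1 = -4*m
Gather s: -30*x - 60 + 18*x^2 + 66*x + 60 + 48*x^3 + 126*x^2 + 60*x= 48*x^3 + 144*x^2 + 96*x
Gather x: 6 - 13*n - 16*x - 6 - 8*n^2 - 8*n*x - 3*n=-8*n^2 - 16*n + x*(-8*n - 16)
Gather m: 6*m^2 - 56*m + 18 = 6*m^2 - 56*m + 18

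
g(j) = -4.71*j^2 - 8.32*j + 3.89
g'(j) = -9.42*j - 8.32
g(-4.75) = -62.86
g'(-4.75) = 36.42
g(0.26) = 1.41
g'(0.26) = -10.77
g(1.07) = -10.40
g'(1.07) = -18.40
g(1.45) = -18.08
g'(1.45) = -21.98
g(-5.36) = -86.83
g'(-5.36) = 42.17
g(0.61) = -2.94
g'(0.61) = -14.07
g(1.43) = -17.64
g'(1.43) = -21.79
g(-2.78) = -9.38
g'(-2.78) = 17.87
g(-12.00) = -574.51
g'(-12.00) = 104.72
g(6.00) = -215.59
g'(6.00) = -64.84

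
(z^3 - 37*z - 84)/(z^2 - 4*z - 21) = z + 4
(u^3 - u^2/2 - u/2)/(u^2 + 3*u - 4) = u*(2*u + 1)/(2*(u + 4))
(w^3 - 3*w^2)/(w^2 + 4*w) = w*(w - 3)/(w + 4)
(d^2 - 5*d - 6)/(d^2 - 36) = (d + 1)/(d + 6)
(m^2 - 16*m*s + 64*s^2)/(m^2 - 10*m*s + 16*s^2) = (-m + 8*s)/(-m + 2*s)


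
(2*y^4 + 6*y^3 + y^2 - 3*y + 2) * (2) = 4*y^4 + 12*y^3 + 2*y^2 - 6*y + 4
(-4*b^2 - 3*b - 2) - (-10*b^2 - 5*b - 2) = 6*b^2 + 2*b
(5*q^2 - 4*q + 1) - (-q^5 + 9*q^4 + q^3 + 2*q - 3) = q^5 - 9*q^4 - q^3 + 5*q^2 - 6*q + 4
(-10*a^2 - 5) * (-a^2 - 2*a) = 10*a^4 + 20*a^3 + 5*a^2 + 10*a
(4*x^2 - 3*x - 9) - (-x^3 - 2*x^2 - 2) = x^3 + 6*x^2 - 3*x - 7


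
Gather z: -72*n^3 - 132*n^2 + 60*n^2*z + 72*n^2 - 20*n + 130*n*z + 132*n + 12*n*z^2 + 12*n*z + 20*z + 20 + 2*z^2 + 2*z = -72*n^3 - 60*n^2 + 112*n + z^2*(12*n + 2) + z*(60*n^2 + 142*n + 22) + 20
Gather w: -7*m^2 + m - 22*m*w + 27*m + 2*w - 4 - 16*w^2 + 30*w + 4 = -7*m^2 + 28*m - 16*w^2 + w*(32 - 22*m)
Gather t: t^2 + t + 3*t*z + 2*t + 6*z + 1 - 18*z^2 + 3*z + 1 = t^2 + t*(3*z + 3) - 18*z^2 + 9*z + 2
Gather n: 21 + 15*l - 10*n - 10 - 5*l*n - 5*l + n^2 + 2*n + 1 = 10*l + n^2 + n*(-5*l - 8) + 12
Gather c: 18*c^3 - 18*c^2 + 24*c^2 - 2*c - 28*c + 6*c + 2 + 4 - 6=18*c^3 + 6*c^2 - 24*c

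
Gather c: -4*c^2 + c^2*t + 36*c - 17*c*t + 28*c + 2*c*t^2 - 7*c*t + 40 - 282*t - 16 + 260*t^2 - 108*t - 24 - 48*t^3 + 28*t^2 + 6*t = c^2*(t - 4) + c*(2*t^2 - 24*t + 64) - 48*t^3 + 288*t^2 - 384*t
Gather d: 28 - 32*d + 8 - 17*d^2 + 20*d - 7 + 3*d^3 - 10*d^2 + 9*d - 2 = 3*d^3 - 27*d^2 - 3*d + 27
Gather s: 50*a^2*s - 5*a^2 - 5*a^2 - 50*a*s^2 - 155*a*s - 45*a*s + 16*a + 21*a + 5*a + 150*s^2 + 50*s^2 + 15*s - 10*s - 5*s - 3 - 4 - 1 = -10*a^2 + 42*a + s^2*(200 - 50*a) + s*(50*a^2 - 200*a) - 8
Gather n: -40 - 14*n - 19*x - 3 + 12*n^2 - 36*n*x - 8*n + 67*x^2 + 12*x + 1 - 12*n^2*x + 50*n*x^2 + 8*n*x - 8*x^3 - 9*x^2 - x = n^2*(12 - 12*x) + n*(50*x^2 - 28*x - 22) - 8*x^3 + 58*x^2 - 8*x - 42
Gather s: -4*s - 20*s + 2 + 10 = 12 - 24*s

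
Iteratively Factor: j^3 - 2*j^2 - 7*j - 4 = (j + 1)*(j^2 - 3*j - 4) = (j - 4)*(j + 1)*(j + 1)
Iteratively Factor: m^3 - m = (m - 1)*(m^2 + m) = (m - 1)*(m + 1)*(m)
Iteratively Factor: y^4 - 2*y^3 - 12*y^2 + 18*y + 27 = (y + 3)*(y^3 - 5*y^2 + 3*y + 9) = (y + 1)*(y + 3)*(y^2 - 6*y + 9) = (y - 3)*(y + 1)*(y + 3)*(y - 3)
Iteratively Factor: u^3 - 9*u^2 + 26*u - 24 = (u - 3)*(u^2 - 6*u + 8) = (u - 4)*(u - 3)*(u - 2)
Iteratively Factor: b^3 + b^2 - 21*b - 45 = (b + 3)*(b^2 - 2*b - 15) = (b - 5)*(b + 3)*(b + 3)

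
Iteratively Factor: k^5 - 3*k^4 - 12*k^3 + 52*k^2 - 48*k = (k - 2)*(k^4 - k^3 - 14*k^2 + 24*k) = (k - 2)^2*(k^3 + k^2 - 12*k) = (k - 2)^2*(k + 4)*(k^2 - 3*k) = k*(k - 2)^2*(k + 4)*(k - 3)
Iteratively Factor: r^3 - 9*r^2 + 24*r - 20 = (r - 2)*(r^2 - 7*r + 10) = (r - 5)*(r - 2)*(r - 2)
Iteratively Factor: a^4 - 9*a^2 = (a)*(a^3 - 9*a) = a*(a + 3)*(a^2 - 3*a) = a^2*(a + 3)*(a - 3)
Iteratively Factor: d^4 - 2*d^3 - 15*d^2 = (d + 3)*(d^3 - 5*d^2) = d*(d + 3)*(d^2 - 5*d) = d*(d - 5)*(d + 3)*(d)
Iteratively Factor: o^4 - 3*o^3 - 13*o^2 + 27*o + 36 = (o + 3)*(o^3 - 6*o^2 + 5*o + 12) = (o - 4)*(o + 3)*(o^2 - 2*o - 3) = (o - 4)*(o + 1)*(o + 3)*(o - 3)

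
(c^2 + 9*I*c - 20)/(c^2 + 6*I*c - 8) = (c + 5*I)/(c + 2*I)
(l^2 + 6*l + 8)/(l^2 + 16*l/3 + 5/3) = 3*(l^2 + 6*l + 8)/(3*l^2 + 16*l + 5)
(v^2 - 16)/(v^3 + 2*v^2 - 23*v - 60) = (v - 4)/(v^2 - 2*v - 15)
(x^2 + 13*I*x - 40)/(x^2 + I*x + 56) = (x + 5*I)/(x - 7*I)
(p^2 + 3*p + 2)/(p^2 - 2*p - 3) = (p + 2)/(p - 3)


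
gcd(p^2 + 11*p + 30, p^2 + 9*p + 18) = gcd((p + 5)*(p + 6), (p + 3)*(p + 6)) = p + 6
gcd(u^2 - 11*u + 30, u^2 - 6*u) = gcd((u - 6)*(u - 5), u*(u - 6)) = u - 6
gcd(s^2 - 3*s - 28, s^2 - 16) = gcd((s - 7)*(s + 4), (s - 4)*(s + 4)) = s + 4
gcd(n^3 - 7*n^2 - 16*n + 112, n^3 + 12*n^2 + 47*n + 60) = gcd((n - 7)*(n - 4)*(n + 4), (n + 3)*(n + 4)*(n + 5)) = n + 4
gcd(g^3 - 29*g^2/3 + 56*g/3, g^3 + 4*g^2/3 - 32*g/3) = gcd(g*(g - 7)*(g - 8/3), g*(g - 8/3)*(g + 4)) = g^2 - 8*g/3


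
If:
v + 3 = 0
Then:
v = -3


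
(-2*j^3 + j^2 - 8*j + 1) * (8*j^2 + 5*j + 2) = -16*j^5 - 2*j^4 - 63*j^3 - 30*j^2 - 11*j + 2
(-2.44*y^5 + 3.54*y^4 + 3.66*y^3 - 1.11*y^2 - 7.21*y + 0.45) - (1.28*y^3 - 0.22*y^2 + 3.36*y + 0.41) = -2.44*y^5 + 3.54*y^4 + 2.38*y^3 - 0.89*y^2 - 10.57*y + 0.04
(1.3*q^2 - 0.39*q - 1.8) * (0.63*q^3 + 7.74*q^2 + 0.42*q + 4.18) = 0.819*q^5 + 9.8163*q^4 - 3.6066*q^3 - 8.6618*q^2 - 2.3862*q - 7.524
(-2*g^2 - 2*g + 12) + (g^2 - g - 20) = -g^2 - 3*g - 8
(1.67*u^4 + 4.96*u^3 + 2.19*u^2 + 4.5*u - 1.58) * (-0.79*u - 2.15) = -1.3193*u^5 - 7.5089*u^4 - 12.3941*u^3 - 8.2635*u^2 - 8.4268*u + 3.397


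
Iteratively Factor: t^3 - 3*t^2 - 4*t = (t)*(t^2 - 3*t - 4) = t*(t - 4)*(t + 1)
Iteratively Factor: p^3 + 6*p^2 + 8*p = (p + 4)*(p^2 + 2*p) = p*(p + 4)*(p + 2)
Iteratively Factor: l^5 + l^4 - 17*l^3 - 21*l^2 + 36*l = (l)*(l^4 + l^3 - 17*l^2 - 21*l + 36) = l*(l - 1)*(l^3 + 2*l^2 - 15*l - 36) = l*(l - 4)*(l - 1)*(l^2 + 6*l + 9) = l*(l - 4)*(l - 1)*(l + 3)*(l + 3)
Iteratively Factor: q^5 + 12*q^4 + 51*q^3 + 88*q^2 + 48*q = (q + 4)*(q^4 + 8*q^3 + 19*q^2 + 12*q) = (q + 3)*(q + 4)*(q^3 + 5*q^2 + 4*q) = (q + 3)*(q + 4)^2*(q^2 + q) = (q + 1)*(q + 3)*(q + 4)^2*(q)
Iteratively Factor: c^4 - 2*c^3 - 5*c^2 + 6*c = (c - 3)*(c^3 + c^2 - 2*c) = c*(c - 3)*(c^2 + c - 2) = c*(c - 3)*(c + 2)*(c - 1)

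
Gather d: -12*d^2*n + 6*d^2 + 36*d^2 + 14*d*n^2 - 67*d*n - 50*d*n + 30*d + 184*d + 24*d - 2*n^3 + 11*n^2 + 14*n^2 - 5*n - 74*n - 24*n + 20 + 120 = d^2*(42 - 12*n) + d*(14*n^2 - 117*n + 238) - 2*n^3 + 25*n^2 - 103*n + 140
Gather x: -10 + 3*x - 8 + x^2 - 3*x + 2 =x^2 - 16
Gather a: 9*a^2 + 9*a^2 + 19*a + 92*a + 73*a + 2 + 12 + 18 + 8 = 18*a^2 + 184*a + 40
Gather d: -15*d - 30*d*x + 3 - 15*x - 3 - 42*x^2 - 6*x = d*(-30*x - 15) - 42*x^2 - 21*x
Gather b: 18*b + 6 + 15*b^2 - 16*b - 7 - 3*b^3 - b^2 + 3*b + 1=-3*b^3 + 14*b^2 + 5*b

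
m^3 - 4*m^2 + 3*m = m*(m - 3)*(m - 1)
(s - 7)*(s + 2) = s^2 - 5*s - 14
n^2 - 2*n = n*(n - 2)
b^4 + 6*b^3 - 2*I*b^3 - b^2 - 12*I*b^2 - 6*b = b*(b + 6)*(b - I)^2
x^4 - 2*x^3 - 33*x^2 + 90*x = x*(x - 5)*(x - 3)*(x + 6)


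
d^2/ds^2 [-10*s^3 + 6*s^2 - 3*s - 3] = 12 - 60*s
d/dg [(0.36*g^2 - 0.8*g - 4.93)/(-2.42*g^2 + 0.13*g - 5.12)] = (-1.8892*g^2 - 27.5476*g + 4.7369)/(5.8564*g^4 - 0.6292*g^3 + 24.7977*g^2 - 1.3312*g + 26.2144)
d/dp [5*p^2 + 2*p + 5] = 10*p + 2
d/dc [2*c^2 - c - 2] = 4*c - 1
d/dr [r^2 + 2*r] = 2*r + 2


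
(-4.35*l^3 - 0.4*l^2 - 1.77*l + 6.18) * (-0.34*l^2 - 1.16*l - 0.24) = 1.479*l^5 + 5.182*l^4 + 2.1098*l^3 + 0.048*l^2 - 6.744*l - 1.4832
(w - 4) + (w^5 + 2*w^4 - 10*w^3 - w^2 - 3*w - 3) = w^5 + 2*w^4 - 10*w^3 - w^2 - 2*w - 7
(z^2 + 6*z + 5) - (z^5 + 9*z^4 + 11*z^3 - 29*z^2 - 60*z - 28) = -z^5 - 9*z^4 - 11*z^3 + 30*z^2 + 66*z + 33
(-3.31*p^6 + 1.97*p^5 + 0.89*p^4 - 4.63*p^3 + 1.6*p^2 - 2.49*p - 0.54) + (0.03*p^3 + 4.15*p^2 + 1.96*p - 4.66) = -3.31*p^6 + 1.97*p^5 + 0.89*p^4 - 4.6*p^3 + 5.75*p^2 - 0.53*p - 5.2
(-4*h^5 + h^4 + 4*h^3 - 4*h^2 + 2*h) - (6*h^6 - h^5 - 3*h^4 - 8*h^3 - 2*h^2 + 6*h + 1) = -6*h^6 - 3*h^5 + 4*h^4 + 12*h^3 - 2*h^2 - 4*h - 1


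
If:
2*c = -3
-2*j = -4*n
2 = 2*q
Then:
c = -3/2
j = 2*n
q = 1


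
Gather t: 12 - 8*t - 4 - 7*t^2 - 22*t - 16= -7*t^2 - 30*t - 8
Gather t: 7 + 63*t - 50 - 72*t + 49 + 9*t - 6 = 0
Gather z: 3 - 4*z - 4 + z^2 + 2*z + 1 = z^2 - 2*z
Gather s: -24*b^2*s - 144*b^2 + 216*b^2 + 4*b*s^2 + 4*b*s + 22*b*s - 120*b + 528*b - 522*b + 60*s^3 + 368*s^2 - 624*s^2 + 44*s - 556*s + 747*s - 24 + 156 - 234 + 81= 72*b^2 - 114*b + 60*s^3 + s^2*(4*b - 256) + s*(-24*b^2 + 26*b + 235) - 21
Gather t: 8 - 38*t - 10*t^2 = -10*t^2 - 38*t + 8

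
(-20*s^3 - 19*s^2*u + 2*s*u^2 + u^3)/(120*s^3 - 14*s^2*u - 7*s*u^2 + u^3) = (-20*s^3 - 19*s^2*u + 2*s*u^2 + u^3)/(120*s^3 - 14*s^2*u - 7*s*u^2 + u^3)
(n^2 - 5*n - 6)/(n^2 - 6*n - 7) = (n - 6)/(n - 7)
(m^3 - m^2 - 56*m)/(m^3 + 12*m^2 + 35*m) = (m - 8)/(m + 5)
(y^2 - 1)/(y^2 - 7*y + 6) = (y + 1)/(y - 6)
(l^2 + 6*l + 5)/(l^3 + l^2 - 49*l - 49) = (l + 5)/(l^2 - 49)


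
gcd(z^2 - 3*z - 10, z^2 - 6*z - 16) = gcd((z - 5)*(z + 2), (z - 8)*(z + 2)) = z + 2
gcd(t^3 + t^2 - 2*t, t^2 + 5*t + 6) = t + 2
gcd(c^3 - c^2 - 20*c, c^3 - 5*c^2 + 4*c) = c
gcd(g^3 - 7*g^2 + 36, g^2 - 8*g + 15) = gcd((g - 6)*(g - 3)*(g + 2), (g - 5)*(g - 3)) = g - 3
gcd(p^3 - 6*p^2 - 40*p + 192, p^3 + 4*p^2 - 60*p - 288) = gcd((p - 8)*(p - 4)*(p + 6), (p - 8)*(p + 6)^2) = p^2 - 2*p - 48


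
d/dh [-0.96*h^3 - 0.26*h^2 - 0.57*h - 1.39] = -2.88*h^2 - 0.52*h - 0.57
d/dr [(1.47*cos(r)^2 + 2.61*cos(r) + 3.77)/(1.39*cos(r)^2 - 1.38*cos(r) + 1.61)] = (5.6565*cos(r)^2 + 5.7472*cos(r) - 9.4047)*sin(r)/(1.9321*cos(r)^4 - 3.8364*cos(r)^3 + 6.3802*cos(r)^2 - 4.4436*cos(r) + 2.5921)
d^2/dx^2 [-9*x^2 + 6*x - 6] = -18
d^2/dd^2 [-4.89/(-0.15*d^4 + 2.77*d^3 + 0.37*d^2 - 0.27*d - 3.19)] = ((-8.802*d^2 + 81.2718*d + 3.6186)*(0.15*d^4 - 2.77*d^3 - 0.37*d^2 + 0.27*d + 3.19) + 4.89*(0.6*d^3 - 8.31*d^2 - 0.74*d + 0.27)*(1.2*d^3 - 16.62*d^2 - 1.48*d + 0.54))/(0.15*d^4 - 2.77*d^3 - 0.37*d^2 + 0.27*d + 3.19)^3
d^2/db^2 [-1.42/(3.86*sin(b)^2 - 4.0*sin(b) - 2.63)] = (-84.629728*sin(b)^4 + 65.7744*sin(b)^3 + 46.562368*sin(b)^2 - 116.6104*sin(b) + 74.271112)/(-3.86*sin(b)^2 + 4.0*sin(b) + 2.63)^3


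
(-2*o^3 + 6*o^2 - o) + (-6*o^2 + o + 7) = 7 - 2*o^3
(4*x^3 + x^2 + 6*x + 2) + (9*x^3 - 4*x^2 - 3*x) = 13*x^3 - 3*x^2 + 3*x + 2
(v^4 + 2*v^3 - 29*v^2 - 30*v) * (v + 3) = v^5 + 5*v^4 - 23*v^3 - 117*v^2 - 90*v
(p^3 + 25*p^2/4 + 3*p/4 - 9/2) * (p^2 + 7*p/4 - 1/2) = p^5 + 8*p^4 + 179*p^3/16 - 101*p^2/16 - 33*p/4 + 9/4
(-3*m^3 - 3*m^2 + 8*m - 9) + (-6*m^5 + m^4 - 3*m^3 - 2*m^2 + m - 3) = -6*m^5 + m^4 - 6*m^3 - 5*m^2 + 9*m - 12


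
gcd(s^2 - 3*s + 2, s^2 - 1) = s - 1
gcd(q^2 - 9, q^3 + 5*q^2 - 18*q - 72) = q + 3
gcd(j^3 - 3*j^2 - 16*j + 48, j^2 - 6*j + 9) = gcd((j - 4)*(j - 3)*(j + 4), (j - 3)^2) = j - 3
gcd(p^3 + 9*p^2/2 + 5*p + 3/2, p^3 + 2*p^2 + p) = p + 1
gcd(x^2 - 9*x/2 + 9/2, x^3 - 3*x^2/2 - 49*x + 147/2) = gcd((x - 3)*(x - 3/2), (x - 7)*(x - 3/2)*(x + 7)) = x - 3/2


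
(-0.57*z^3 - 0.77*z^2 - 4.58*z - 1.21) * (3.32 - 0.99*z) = 0.5643*z^4 - 1.1301*z^3 + 1.9778*z^2 - 14.0077*z - 4.0172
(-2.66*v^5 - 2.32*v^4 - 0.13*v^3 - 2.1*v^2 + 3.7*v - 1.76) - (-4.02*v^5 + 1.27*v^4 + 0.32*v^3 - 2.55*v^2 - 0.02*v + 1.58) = 1.36*v^5 - 3.59*v^4 - 0.45*v^3 + 0.45*v^2 + 3.72*v - 3.34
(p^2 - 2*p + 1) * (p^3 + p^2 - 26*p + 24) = p^5 - p^4 - 27*p^3 + 77*p^2 - 74*p + 24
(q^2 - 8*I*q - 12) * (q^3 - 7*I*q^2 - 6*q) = q^5 - 15*I*q^4 - 74*q^3 + 132*I*q^2 + 72*q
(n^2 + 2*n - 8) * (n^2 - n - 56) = n^4 + n^3 - 66*n^2 - 104*n + 448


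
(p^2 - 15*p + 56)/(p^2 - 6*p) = (p^2 - 15*p + 56)/(p*(p - 6))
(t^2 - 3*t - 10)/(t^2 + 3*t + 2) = (t - 5)/(t + 1)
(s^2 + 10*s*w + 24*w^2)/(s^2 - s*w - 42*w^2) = (s + 4*w)/(s - 7*w)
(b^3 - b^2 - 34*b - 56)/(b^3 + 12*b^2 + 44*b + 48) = (b - 7)/(b + 6)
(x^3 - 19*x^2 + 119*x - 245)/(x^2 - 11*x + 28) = (x^2 - 12*x + 35)/(x - 4)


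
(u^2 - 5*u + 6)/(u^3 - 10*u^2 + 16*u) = (u - 3)/(u*(u - 8))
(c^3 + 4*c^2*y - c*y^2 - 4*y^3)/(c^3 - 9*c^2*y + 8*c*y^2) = (-c^2 - 5*c*y - 4*y^2)/(c*(-c + 8*y))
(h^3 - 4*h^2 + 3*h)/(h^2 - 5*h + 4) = h*(h - 3)/(h - 4)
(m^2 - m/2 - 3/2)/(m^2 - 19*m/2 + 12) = (m + 1)/(m - 8)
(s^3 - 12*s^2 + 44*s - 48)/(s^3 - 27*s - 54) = (s^2 - 6*s + 8)/(s^2 + 6*s + 9)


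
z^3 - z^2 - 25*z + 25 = (z - 5)*(z - 1)*(z + 5)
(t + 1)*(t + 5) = t^2 + 6*t + 5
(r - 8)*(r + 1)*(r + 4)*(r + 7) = r^4 + 4*r^3 - 57*r^2 - 284*r - 224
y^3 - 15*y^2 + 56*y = y*(y - 8)*(y - 7)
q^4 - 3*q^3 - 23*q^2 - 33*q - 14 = (q - 7)*(q + 1)^2*(q + 2)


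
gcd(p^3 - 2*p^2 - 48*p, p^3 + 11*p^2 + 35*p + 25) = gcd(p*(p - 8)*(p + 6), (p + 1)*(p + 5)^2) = 1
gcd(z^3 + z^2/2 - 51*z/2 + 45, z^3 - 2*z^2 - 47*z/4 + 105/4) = z^2 - 11*z/2 + 15/2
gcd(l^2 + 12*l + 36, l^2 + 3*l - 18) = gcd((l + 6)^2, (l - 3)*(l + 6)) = l + 6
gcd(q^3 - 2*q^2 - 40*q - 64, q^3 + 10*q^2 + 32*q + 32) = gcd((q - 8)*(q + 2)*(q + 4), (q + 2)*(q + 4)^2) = q^2 + 6*q + 8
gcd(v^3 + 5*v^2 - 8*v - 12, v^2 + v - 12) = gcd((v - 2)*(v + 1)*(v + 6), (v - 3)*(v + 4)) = 1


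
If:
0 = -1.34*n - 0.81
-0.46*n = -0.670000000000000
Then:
No Solution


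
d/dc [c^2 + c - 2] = 2*c + 1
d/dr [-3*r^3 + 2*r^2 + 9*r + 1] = -9*r^2 + 4*r + 9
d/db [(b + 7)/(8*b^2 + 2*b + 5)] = (8*b^2 + 2*b - 2*(b + 7)*(8*b + 1) + 5)/(8*b^2 + 2*b + 5)^2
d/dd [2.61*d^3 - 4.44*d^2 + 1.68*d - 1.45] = 7.83*d^2 - 8.88*d + 1.68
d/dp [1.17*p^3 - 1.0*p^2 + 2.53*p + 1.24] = 3.51*p^2 - 2.0*p + 2.53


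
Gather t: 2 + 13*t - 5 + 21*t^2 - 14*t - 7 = 21*t^2 - t - 10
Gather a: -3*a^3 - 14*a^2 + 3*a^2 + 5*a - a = -3*a^3 - 11*a^2 + 4*a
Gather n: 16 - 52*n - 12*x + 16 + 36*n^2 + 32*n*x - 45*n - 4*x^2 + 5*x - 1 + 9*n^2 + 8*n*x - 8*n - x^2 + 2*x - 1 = 45*n^2 + n*(40*x - 105) - 5*x^2 - 5*x + 30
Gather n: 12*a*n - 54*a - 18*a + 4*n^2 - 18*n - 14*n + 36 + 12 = -72*a + 4*n^2 + n*(12*a - 32) + 48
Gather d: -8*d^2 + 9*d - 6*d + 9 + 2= -8*d^2 + 3*d + 11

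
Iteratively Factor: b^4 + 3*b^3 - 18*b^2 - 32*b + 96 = (b + 4)*(b^3 - b^2 - 14*b + 24) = (b + 4)^2*(b^2 - 5*b + 6) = (b - 2)*(b + 4)^2*(b - 3)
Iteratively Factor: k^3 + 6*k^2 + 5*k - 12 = (k - 1)*(k^2 + 7*k + 12) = (k - 1)*(k + 4)*(k + 3)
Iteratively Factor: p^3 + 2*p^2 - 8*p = (p + 4)*(p^2 - 2*p) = p*(p + 4)*(p - 2)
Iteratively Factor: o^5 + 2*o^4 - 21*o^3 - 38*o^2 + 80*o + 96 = (o + 4)*(o^4 - 2*o^3 - 13*o^2 + 14*o + 24) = (o + 3)*(o + 4)*(o^3 - 5*o^2 + 2*o + 8) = (o - 2)*(o + 3)*(o + 4)*(o^2 - 3*o - 4) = (o - 2)*(o + 1)*(o + 3)*(o + 4)*(o - 4)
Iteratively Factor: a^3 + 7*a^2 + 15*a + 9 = (a + 1)*(a^2 + 6*a + 9) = (a + 1)*(a + 3)*(a + 3)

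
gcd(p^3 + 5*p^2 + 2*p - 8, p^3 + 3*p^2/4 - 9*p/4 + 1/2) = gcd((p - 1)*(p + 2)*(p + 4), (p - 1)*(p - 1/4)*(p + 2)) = p^2 + p - 2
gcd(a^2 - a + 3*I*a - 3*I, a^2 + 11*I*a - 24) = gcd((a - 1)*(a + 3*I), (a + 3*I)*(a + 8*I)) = a + 3*I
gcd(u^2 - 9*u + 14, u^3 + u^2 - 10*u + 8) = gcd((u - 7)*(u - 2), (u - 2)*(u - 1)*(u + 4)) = u - 2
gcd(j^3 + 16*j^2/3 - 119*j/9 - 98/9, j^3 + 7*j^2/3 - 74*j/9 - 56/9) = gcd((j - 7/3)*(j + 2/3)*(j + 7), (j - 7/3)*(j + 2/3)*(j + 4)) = j^2 - 5*j/3 - 14/9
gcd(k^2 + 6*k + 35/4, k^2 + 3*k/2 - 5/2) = k + 5/2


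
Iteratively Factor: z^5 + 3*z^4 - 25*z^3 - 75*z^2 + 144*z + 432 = (z - 4)*(z^4 + 7*z^3 + 3*z^2 - 63*z - 108) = (z - 4)*(z + 3)*(z^3 + 4*z^2 - 9*z - 36) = (z - 4)*(z - 3)*(z + 3)*(z^2 + 7*z + 12) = (z - 4)*(z - 3)*(z + 3)*(z + 4)*(z + 3)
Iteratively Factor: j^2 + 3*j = (j)*(j + 3)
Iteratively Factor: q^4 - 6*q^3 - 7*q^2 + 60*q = (q - 4)*(q^3 - 2*q^2 - 15*q) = (q - 4)*(q + 3)*(q^2 - 5*q) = (q - 5)*(q - 4)*(q + 3)*(q)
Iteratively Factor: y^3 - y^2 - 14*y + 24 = (y + 4)*(y^2 - 5*y + 6) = (y - 2)*(y + 4)*(y - 3)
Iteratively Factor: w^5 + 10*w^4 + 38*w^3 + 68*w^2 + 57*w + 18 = (w + 3)*(w^4 + 7*w^3 + 17*w^2 + 17*w + 6) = (w + 2)*(w + 3)*(w^3 + 5*w^2 + 7*w + 3) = (w + 2)*(w + 3)^2*(w^2 + 2*w + 1) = (w + 1)*(w + 2)*(w + 3)^2*(w + 1)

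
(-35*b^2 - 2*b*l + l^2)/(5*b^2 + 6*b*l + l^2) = (-7*b + l)/(b + l)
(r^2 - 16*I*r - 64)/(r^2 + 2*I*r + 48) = (r^2 - 16*I*r - 64)/(r^2 + 2*I*r + 48)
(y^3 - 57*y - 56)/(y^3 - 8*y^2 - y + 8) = (y + 7)/(y - 1)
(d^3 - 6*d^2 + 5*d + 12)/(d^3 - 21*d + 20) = (d^2 - 2*d - 3)/(d^2 + 4*d - 5)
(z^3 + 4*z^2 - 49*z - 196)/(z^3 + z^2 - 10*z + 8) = (z^2 - 49)/(z^2 - 3*z + 2)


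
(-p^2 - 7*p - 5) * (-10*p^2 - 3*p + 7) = 10*p^4 + 73*p^3 + 64*p^2 - 34*p - 35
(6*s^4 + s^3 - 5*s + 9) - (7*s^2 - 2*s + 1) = 6*s^4 + s^3 - 7*s^2 - 3*s + 8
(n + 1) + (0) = n + 1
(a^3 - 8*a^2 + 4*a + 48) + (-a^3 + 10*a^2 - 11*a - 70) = 2*a^2 - 7*a - 22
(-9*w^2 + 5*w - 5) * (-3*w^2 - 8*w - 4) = 27*w^4 + 57*w^3 + 11*w^2 + 20*w + 20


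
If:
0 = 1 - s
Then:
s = 1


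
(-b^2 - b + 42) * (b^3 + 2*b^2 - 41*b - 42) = -b^5 - 3*b^4 + 81*b^3 + 167*b^2 - 1680*b - 1764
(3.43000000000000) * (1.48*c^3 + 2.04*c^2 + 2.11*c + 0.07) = 5.0764*c^3 + 6.9972*c^2 + 7.2373*c + 0.2401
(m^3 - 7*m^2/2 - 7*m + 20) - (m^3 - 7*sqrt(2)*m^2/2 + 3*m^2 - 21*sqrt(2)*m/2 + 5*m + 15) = -13*m^2/2 + 7*sqrt(2)*m^2/2 - 12*m + 21*sqrt(2)*m/2 + 5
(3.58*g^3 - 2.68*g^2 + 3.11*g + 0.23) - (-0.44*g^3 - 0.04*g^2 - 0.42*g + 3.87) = 4.02*g^3 - 2.64*g^2 + 3.53*g - 3.64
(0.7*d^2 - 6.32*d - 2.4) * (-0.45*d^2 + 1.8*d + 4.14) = -0.315*d^4 + 4.104*d^3 - 7.398*d^2 - 30.4848*d - 9.936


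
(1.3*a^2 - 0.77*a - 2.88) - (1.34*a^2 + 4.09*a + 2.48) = -0.04*a^2 - 4.86*a - 5.36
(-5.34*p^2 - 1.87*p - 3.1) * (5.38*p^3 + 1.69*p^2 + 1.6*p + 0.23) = -28.7292*p^5 - 19.0852*p^4 - 28.3823*p^3 - 9.4592*p^2 - 5.3901*p - 0.713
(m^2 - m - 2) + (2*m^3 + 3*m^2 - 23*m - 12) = 2*m^3 + 4*m^2 - 24*m - 14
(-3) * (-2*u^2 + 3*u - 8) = 6*u^2 - 9*u + 24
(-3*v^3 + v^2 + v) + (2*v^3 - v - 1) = -v^3 + v^2 - 1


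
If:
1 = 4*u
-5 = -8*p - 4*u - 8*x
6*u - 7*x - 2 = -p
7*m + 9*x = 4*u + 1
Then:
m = 2/7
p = 1/2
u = 1/4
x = 0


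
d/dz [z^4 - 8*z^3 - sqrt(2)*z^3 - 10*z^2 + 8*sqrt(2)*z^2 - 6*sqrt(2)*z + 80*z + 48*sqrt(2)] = 4*z^3 - 24*z^2 - 3*sqrt(2)*z^2 - 20*z + 16*sqrt(2)*z - 6*sqrt(2) + 80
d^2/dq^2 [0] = 0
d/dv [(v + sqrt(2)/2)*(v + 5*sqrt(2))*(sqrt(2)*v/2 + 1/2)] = 3*sqrt(2)*v^2/2 + 12*v + 21*sqrt(2)/4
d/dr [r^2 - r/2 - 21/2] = 2*r - 1/2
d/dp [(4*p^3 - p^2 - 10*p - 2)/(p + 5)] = (8*p^3 + 59*p^2 - 10*p - 48)/(p^2 + 10*p + 25)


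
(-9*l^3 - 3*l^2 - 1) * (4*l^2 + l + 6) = -36*l^5 - 21*l^4 - 57*l^3 - 22*l^2 - l - 6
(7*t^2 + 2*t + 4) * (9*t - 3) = 63*t^3 - 3*t^2 + 30*t - 12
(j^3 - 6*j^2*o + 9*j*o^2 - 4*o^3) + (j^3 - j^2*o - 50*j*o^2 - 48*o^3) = 2*j^3 - 7*j^2*o - 41*j*o^2 - 52*o^3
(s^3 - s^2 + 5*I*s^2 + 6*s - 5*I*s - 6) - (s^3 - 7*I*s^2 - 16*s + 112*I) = -s^2 + 12*I*s^2 + 22*s - 5*I*s - 6 - 112*I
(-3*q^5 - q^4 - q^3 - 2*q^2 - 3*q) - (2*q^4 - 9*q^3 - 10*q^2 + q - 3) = -3*q^5 - 3*q^4 + 8*q^3 + 8*q^2 - 4*q + 3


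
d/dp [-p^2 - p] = -2*p - 1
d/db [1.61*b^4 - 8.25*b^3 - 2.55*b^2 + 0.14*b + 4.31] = 6.44*b^3 - 24.75*b^2 - 5.1*b + 0.14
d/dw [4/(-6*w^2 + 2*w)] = 2*(6*w - 1)/(w^2*(3*w - 1)^2)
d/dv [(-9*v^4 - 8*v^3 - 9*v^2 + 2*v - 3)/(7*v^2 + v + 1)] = (-126*v^5 - 83*v^4 - 52*v^3 - 47*v^2 + 24*v + 5)/(49*v^4 + 14*v^3 + 15*v^2 + 2*v + 1)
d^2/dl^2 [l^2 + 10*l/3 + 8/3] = 2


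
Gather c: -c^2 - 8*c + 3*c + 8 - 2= -c^2 - 5*c + 6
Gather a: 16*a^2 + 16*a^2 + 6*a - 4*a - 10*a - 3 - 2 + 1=32*a^2 - 8*a - 4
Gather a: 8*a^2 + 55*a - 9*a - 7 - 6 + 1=8*a^2 + 46*a - 12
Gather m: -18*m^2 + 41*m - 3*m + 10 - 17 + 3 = -18*m^2 + 38*m - 4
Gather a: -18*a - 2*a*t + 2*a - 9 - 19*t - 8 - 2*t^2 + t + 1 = a*(-2*t - 16) - 2*t^2 - 18*t - 16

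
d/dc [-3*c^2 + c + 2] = 1 - 6*c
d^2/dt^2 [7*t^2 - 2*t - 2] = 14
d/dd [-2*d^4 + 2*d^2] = -8*d^3 + 4*d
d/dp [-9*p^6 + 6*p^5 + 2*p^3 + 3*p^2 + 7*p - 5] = -54*p^5 + 30*p^4 + 6*p^2 + 6*p + 7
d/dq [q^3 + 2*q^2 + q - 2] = 3*q^2 + 4*q + 1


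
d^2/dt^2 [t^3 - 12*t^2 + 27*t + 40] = 6*t - 24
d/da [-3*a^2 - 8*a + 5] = -6*a - 8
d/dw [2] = 0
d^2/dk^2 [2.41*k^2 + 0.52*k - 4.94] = 4.82000000000000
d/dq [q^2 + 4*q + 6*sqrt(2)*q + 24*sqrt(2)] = 2*q + 4 + 6*sqrt(2)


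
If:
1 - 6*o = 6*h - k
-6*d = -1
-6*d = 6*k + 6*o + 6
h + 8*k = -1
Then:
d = 1/6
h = 57/55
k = -14/55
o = -301/330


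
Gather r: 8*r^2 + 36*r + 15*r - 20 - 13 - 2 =8*r^2 + 51*r - 35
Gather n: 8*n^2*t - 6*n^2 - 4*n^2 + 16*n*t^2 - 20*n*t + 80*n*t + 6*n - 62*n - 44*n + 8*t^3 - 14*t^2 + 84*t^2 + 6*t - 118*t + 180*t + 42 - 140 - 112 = n^2*(8*t - 10) + n*(16*t^2 + 60*t - 100) + 8*t^3 + 70*t^2 + 68*t - 210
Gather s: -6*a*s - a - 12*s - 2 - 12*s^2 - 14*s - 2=-a - 12*s^2 + s*(-6*a - 26) - 4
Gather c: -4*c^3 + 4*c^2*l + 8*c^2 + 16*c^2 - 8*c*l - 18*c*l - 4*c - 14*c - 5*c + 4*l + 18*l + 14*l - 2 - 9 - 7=-4*c^3 + c^2*(4*l + 24) + c*(-26*l - 23) + 36*l - 18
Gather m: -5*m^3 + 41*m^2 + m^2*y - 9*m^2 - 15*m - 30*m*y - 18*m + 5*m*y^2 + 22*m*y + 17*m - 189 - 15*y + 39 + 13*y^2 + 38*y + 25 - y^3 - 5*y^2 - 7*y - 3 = -5*m^3 + m^2*(y + 32) + m*(5*y^2 - 8*y - 16) - y^3 + 8*y^2 + 16*y - 128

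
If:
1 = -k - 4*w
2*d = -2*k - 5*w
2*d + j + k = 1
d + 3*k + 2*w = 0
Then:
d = 11/17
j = -4/17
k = -1/17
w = -4/17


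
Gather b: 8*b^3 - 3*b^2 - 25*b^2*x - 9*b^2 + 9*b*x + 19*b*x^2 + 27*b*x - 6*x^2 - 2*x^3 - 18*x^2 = 8*b^3 + b^2*(-25*x - 12) + b*(19*x^2 + 36*x) - 2*x^3 - 24*x^2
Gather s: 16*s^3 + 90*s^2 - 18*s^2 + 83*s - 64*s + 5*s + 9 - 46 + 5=16*s^3 + 72*s^2 + 24*s - 32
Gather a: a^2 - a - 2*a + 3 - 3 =a^2 - 3*a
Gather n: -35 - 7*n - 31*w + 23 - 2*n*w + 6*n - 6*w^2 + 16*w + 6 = n*(-2*w - 1) - 6*w^2 - 15*w - 6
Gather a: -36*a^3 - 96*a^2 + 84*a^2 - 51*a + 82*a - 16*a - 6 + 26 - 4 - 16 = -36*a^3 - 12*a^2 + 15*a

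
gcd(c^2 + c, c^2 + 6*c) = c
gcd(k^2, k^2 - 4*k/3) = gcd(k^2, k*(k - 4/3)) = k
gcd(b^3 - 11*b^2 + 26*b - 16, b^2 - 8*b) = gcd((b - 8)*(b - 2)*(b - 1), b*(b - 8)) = b - 8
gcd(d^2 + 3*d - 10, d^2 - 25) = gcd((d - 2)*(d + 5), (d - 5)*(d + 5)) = d + 5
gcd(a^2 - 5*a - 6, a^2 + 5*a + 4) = a + 1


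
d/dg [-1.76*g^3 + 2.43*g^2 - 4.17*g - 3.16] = -5.28*g^2 + 4.86*g - 4.17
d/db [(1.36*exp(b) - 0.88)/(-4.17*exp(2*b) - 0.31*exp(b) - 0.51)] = (5.6712*exp(2*b) - 7.3392*exp(b) - 0.9664)*exp(b)/(17.3889*exp(4*b) + 2.5854*exp(3*b) + 4.3495*exp(2*b) + 0.3162*exp(b) + 0.2601)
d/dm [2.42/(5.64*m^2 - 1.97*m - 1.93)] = (4.7674 - 27.2976*m)/(-5.64*m^2 + 1.97*m + 1.93)^2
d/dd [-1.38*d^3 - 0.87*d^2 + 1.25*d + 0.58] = -4.14*d^2 - 1.74*d + 1.25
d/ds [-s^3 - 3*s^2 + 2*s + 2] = -3*s^2 - 6*s + 2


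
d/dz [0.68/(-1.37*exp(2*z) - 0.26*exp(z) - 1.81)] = (1.8632*exp(z) + 0.1768)*exp(z)/(1.37*exp(2*z) + 0.26*exp(z) + 1.81)^2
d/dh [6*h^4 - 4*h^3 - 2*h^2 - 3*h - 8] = 24*h^3 - 12*h^2 - 4*h - 3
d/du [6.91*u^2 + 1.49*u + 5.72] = 13.82*u + 1.49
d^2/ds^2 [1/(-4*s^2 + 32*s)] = (s*(s - 8) - 4*(s - 4)^2)/(2*s^3*(s - 8)^3)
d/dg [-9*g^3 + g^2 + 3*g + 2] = -27*g^2 + 2*g + 3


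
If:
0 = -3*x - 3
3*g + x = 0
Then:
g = 1/3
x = -1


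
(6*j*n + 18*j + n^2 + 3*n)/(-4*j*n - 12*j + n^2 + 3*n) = (-6*j - n)/(4*j - n)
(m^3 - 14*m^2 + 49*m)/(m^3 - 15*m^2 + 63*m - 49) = m/(m - 1)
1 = 1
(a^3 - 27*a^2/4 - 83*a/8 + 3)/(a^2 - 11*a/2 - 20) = (8*a^2 + 10*a - 3)/(4*(2*a + 5))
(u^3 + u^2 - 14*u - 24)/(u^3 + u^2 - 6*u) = (u^2 - 2*u - 8)/(u*(u - 2))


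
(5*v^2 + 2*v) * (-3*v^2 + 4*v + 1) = -15*v^4 + 14*v^3 + 13*v^2 + 2*v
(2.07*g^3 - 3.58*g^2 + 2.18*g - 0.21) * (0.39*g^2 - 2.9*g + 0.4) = 0.8073*g^5 - 7.3992*g^4 + 12.0602*g^3 - 7.8359*g^2 + 1.481*g - 0.084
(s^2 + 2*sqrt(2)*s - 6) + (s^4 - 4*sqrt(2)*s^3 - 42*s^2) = s^4 - 4*sqrt(2)*s^3 - 41*s^2 + 2*sqrt(2)*s - 6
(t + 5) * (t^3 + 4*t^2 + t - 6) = t^4 + 9*t^3 + 21*t^2 - t - 30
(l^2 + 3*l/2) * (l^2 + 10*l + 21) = l^4 + 23*l^3/2 + 36*l^2 + 63*l/2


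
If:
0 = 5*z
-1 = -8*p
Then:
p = 1/8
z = 0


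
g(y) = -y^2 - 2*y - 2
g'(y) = -2*y - 2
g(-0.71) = -1.08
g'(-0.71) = -0.58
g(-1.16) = -1.03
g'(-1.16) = 0.32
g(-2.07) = -2.14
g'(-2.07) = 2.14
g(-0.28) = -1.52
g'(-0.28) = -1.44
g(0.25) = -2.56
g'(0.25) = -2.50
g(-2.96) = -4.84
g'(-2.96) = 3.92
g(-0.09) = -1.83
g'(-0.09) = -1.82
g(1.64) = -7.97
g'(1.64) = -5.28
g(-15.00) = -197.00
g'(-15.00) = 28.00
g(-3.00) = -5.00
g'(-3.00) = 4.00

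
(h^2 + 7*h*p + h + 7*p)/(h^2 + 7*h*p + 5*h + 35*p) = (h + 1)/(h + 5)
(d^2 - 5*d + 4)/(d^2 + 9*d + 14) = (d^2 - 5*d + 4)/(d^2 + 9*d + 14)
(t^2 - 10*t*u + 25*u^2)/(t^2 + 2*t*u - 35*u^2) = (t - 5*u)/(t + 7*u)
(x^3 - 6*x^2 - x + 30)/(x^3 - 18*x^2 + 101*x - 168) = (x^2 - 3*x - 10)/(x^2 - 15*x + 56)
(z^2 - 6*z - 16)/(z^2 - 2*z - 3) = (-z^2 + 6*z + 16)/(-z^2 + 2*z + 3)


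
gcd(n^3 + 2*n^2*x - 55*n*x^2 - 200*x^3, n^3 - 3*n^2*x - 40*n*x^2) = -n^2 + 3*n*x + 40*x^2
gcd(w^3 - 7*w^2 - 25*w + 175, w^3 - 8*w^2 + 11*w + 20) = w - 5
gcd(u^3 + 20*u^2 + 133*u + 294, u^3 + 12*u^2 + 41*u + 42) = u + 7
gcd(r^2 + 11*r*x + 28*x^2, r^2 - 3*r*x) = 1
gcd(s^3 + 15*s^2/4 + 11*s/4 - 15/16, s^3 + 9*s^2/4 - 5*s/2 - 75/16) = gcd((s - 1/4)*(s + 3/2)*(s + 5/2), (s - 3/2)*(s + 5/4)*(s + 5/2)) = s + 5/2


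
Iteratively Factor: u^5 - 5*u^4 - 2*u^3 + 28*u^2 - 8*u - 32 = (u - 4)*(u^4 - u^3 - 6*u^2 + 4*u + 8) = (u - 4)*(u - 2)*(u^3 + u^2 - 4*u - 4) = (u - 4)*(u - 2)*(u + 2)*(u^2 - u - 2) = (u - 4)*(u - 2)*(u + 1)*(u + 2)*(u - 2)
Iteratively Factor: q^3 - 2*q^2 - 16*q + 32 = (q - 4)*(q^2 + 2*q - 8) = (q - 4)*(q - 2)*(q + 4)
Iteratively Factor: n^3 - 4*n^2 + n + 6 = (n - 2)*(n^2 - 2*n - 3) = (n - 3)*(n - 2)*(n + 1)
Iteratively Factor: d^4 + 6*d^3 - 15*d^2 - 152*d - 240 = (d + 4)*(d^3 + 2*d^2 - 23*d - 60) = (d - 5)*(d + 4)*(d^2 + 7*d + 12) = (d - 5)*(d + 3)*(d + 4)*(d + 4)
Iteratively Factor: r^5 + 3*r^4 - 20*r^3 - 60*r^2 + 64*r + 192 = (r + 4)*(r^4 - r^3 - 16*r^2 + 4*r + 48) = (r - 4)*(r + 4)*(r^3 + 3*r^2 - 4*r - 12) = (r - 4)*(r + 2)*(r + 4)*(r^2 + r - 6) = (r - 4)*(r + 2)*(r + 3)*(r + 4)*(r - 2)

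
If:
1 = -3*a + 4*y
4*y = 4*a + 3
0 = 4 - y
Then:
No Solution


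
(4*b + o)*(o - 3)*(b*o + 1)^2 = 4*b^3*o^3 - 12*b^3*o^2 + b^2*o^4 - 3*b^2*o^3 + 8*b^2*o^2 - 24*b^2*o + 2*b*o^3 - 6*b*o^2 + 4*b*o - 12*b + o^2 - 3*o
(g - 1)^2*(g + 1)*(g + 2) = g^4 + g^3 - 3*g^2 - g + 2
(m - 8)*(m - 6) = m^2 - 14*m + 48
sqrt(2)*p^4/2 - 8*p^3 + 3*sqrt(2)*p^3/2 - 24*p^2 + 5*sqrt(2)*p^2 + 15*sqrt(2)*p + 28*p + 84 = (p + 3)*(p - 7*sqrt(2))*(p - 2*sqrt(2))*(sqrt(2)*p/2 + 1)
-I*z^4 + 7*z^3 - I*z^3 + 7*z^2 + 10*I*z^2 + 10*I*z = z*(z + 2*I)*(z + 5*I)*(-I*z - I)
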